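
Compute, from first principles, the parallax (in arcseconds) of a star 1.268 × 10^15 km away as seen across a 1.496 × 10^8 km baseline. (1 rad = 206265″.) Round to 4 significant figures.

0.02434 arcsec

θ ≈ B/d = (1.496 × 10^8) / (1.268 × 10^15) = 1.1798 × 10^-7 rad.
In arcseconds: 1.1798 × 10^-7 × 206265 = 0.024335″.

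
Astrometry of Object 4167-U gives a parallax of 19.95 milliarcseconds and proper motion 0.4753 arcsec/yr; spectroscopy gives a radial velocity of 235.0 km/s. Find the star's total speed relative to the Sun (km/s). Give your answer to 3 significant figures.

d = 1/p = 1/0.01995″ = 50.125 pc.
v_t = 4.740 μ d = 4.740 × 0.4753 × 50.125 = 112.93 km/s.
v = √(v_r² + v_t²) = √(235.0² + 112.93²) = √67978.2 = 260.73 km/s.

261 km/s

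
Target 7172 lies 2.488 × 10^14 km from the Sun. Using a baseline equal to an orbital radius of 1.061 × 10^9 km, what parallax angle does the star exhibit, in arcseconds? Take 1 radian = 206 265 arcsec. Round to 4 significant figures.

θ ≈ B/d = (1.061 × 10^9) / (2.488 × 10^14) = 4.2645 × 10^-6 rad.
In arcseconds: 4.2645 × 10^-6 × 206265 = 0.87962″.

0.8796 arcsec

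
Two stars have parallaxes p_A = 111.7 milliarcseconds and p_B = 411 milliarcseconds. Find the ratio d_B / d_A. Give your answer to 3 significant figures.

Since d = 1/p, d_B/d_A = p_A/p_B.
= 111.7 / 411 = 0.27178.

0.272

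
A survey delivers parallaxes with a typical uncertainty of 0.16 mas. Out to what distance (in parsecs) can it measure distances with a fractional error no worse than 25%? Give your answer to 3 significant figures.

1560 pc

σ_d/d = σ_p/p, so the condition is σ_p/p ≤ 0.25, i.e. p ≥ σ_p/0.25.
p_min = 0.16/0.25 = 0.64 mas = 0.00064 arcsec.
d_max = 1/p_min = 1/0.00064 = 1562.5 pc.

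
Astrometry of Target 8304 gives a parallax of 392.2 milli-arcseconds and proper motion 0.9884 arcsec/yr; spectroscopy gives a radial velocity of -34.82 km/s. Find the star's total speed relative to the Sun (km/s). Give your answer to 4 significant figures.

d = 1/p = 1/0.3922″ = 2.5497 pc.
v_t = 4.740 μ d = 4.740 × 0.9884 × 2.5497 = 11.945 km/s.
v = √(v_r² + v_t²) = √((-34.82)² + 11.945²) = √1355.12 = 36.812 km/s.

36.81 km/s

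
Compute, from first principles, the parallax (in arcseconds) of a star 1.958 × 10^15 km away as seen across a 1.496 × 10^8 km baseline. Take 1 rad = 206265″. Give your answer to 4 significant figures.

0.01576 arcsec

θ ≈ B/d = (1.496 × 10^8) / (1.958 × 10^15) = 7.6404 × 10^-8 rad.
In arcseconds: 7.6404 × 10^-8 × 206265 = 0.015759″.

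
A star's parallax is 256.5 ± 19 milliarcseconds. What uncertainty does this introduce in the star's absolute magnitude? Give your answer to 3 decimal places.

M = m − 5 log₁₀ d + 5 = m + 5 log₁₀ p + 5, so ∂M/∂p = 5/(p ln 10).
σ_M = (5/ln 10) · (σ_p/p) = 2.1715 × 19/256.5 = 2.1715 × 0.074074 = 0.16085.

σ_M = 0.161 mag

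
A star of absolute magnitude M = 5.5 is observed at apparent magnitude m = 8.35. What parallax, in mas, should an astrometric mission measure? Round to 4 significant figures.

m − M = 8.35 − 5.5 = 2.85.
d = 10^((m−M)/5 + 1) = 10^1.570 = 37.154 pc.
p = 1/d = 1/37.154 = 0.026915 arcsec = 26.915 mas.

26.92 mas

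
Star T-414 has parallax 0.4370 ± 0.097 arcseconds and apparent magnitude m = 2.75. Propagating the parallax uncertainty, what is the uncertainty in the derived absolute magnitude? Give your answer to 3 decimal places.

M = m − 5 log₁₀ d + 5 = m + 5 log₁₀ p + 5, so ∂M/∂p = 5/(p ln 10).
σ_M = (5/ln 10) · (σ_p/p) = 2.1715 × 0.097/0.4370 = 2.1715 × 0.22197 = 0.48201.

σ_M = 0.482 mag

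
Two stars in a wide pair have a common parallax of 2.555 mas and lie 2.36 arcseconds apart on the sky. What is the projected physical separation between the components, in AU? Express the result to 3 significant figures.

d = 1/p = 1/0.002555″ = 391.39 pc.
At distance d (pc), an angle of θ arcsec spans θ·d AU: s = 2.36 × 391.39 = 923.68 AU.

924 AU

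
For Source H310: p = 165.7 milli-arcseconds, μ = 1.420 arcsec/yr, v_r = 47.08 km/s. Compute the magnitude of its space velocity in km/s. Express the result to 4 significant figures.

d = 1/p = 1/0.1657″ = 6.035 pc.
v_t = 4.740 μ d = 4.740 × 1.420 × 6.035 = 40.62 km/s.
v = √(v_r² + v_t²) = √(47.08² + 40.62²) = √3866.51 = 62.181 km/s.

62.18 km/s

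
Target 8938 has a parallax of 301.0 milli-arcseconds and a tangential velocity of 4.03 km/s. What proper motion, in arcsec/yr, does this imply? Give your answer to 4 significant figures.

0.2559 arcsec/yr

d = 1/p = 1/0.3010″ = 3.3223 pc.
μ = v_t / (4.74 d) = 4.03 / (4.74 × 3.3223) = 4.03 / 15.748 = 0.25591 ″/yr.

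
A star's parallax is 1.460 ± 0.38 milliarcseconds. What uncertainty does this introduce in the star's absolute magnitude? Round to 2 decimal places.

M = m − 5 log₁₀ d + 5 = m + 5 log₁₀ p + 5, so ∂M/∂p = 5/(p ln 10).
σ_M = (5/ln 10) · (σ_p/p) = 2.1715 × 0.38/1.460 = 2.1715 × 0.26027 = 0.56518.

σ_M = 0.57 mag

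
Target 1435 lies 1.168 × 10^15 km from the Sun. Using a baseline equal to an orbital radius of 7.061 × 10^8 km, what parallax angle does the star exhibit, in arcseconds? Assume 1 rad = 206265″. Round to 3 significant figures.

0.125 arcsec

θ ≈ B/d = (7.061 × 10^8) / (1.168 × 10^15) = 6.0454 × 10^-7 rad.
In arcseconds: 6.0454 × 10^-7 × 206265 = 0.1247″.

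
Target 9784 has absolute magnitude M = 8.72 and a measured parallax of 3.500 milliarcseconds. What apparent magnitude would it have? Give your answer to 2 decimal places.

d = 1/p = 1/0.003500″ = 285.71 pc.
m − M = 5 log₁₀ d − 5 = 5 log₁₀(285.71) − 5 = 12.2796 − 5 = 7.2796.
m = M + (m − M) = 8.72 + 7.2796 = 16.00.

m = 16.00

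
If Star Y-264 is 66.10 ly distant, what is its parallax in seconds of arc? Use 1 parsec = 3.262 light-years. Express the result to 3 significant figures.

d = 66.10 ly ÷ 3.262 = 20.264 pc.
p = 1/d = 1/20.264 = 0.049349 arcsec.

0.0493 arcsec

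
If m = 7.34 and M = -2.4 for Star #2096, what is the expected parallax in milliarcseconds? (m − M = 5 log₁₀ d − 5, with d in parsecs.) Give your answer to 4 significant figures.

m − M = 7.34 − (-2.4) = 9.74.
d = 10^((m−M)/5 + 1) = 10^2.948 = 887.16 pc.
p = 1/d = 1/887.16 = 0.0011272 arcsec = 1.1272 mas.

1.127 mas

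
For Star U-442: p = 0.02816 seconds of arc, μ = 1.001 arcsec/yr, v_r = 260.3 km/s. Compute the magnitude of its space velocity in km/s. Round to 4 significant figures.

310.1 km/s

d = 1/p = 1/0.02816″ = 35.511 pc.
v_t = 4.740 μ d = 4.740 × 1.001 × 35.511 = 168.49 km/s.
v = √(v_r² + v_t²) = √(260.3² + 168.49²) = √96145 = 310.07 km/s.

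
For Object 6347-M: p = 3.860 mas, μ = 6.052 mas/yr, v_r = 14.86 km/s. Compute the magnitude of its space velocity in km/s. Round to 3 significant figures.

16.6 km/s

d = 1/p = 1/0.003860″ = 259.07 pc.
μ = 6.052 mas/yr = 0.006052 ″/yr.
v_t = 4.740 μ d = 4.740 × 0.006052 × 259.07 = 7.4318 km/s.
v = √(v_r² + v_t²) = √(14.86² + 7.4318²) = √276.051 = 16.615 km/s.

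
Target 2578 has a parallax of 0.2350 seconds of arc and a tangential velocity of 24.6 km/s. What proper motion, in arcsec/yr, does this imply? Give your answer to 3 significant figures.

1.22 arcsec/yr

d = 1/p = 1/0.2350″ = 4.2553 pc.
μ = v_t / (4.74 d) = 24.6 / (4.74 × 4.2553) = 24.6 / 20.17 = 1.2196 ″/yr.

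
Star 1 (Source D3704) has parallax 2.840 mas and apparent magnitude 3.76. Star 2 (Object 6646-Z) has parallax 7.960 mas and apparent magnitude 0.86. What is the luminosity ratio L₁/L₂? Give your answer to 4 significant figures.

L₁/L₂ = 0.5435

d₁ = 1/p₁ = 1/0.002840″ = 352.11 pc; d₂ = 1/p₂ = 1/0.007960″ = 125.63 pc.
M₁ = m₁ − 5 log₁₀ d₁ + 5 = 3.76 − 12.7334 + 5 = -3.9734.
M₂ = 0.86 − 10.4955 + 5 = -4.6355.
L₁/L₂ = 10^(0.4(M₂ − M₁)) = 10^(0.4 × (-0.6621)) = 10^(-0.26484) = 0.54345.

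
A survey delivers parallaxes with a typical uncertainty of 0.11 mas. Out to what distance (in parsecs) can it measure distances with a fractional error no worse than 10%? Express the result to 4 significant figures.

σ_d/d = σ_p/p, so the condition is σ_p/p ≤ 0.10, i.e. p ≥ σ_p/0.10.
p_min = 0.11/0.10 = 1.1 mas = 0.0011 arcsec.
d_max = 1/p_min = 1/0.0011 = 909.09 pc.

909.1 pc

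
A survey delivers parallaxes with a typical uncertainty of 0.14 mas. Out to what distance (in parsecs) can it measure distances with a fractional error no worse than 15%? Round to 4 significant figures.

1071 pc

σ_d/d = σ_p/p, so the condition is σ_p/p ≤ 0.15, i.e. p ≥ σ_p/0.15.
p_min = 0.14/0.15 = 0.93333 mas = 0.00093333 arcsec.
d_max = 1/p_min = 1/0.00093333 = 1071.4 pc.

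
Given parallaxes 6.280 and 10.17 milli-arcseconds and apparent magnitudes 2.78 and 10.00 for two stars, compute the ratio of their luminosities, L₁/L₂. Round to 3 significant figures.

L₁/L₂ = 2030

d₁ = 1/p₁ = 1/0.006280″ = 159.24 pc; d₂ = 1/p₂ = 1/0.01017″ = 98.328 pc.
M₁ = m₁ − 5 log₁₀ d₁ + 5 = 2.78 − 11.0103 + 5 = -3.2303.
M₂ = 10.00 − 9.9634 + 5 = 5.0366.
L₁/L₂ = 10^(0.4(M₂ − M₁)) = 10^(0.4 × 8.2669) = 10^3.30676 = 2026.6.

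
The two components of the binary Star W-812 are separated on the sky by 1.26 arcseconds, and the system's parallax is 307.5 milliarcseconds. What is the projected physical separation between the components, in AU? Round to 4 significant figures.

4.098 AU

d = 1/p = 1/0.3075″ = 3.252 pc.
At distance d (pc), an angle of θ arcsec spans θ·d AU: s = 1.26 × 3.252 = 4.0975 AU.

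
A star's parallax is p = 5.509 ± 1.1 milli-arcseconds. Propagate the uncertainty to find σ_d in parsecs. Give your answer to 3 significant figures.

d = 1/p, so σ_d = σ_p / p².
σ_d = 0.00110 / (0.005509)² = 0.00110 / 0.000030349 = 36.245 pc.

36.2 pc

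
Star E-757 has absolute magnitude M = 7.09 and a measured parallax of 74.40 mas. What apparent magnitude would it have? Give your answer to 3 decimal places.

m = 7.732

d = 1/p = 1/0.07440″ = 13.441 pc.
m − M = 5 log₁₀ d − 5 = 5 log₁₀(13.441) − 5 = 5.6422 − 5 = 0.6422.
m = M + (m − M) = 7.09 + 0.6422 = 7.732.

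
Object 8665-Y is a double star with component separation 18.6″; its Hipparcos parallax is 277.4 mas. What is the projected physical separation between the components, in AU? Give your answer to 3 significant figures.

67.1 AU

d = 1/p = 1/0.2774″ = 3.6049 pc.
At distance d (pc), an angle of θ arcsec spans θ·d AU: s = 18.6 × 3.6049 = 67.051 AU.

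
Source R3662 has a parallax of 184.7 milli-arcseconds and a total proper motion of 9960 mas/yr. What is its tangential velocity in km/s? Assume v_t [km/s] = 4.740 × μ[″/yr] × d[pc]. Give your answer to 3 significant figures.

d = 1/p = 1/0.1847″ = 5.4142 pc.
μ = 9960 mas/yr = 9.96 ″/yr.
v_t = 4.74 × μ × d = 4.74 × 9.96 × 5.4142 = 255.61 km/s.

256 km/s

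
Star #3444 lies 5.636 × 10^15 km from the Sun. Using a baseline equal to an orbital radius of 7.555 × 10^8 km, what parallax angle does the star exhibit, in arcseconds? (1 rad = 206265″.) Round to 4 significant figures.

0.02765 arcsec

θ ≈ B/d = (7.555 × 10^8) / (5.636 × 10^15) = 1.3405 × 10^-7 rad.
In arcseconds: 1.3405 × 10^-7 × 206265 = 0.02765″.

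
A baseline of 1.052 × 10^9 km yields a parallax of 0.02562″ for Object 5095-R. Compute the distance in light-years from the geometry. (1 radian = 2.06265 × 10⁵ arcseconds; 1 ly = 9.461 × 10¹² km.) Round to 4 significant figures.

895.2 ly

θ = 0.02562″ = 0.02562/206265 = 1.2421 × 10^-7 rad.
d = B/θ = (1.052 × 10^9) / (1.2421 × 10^-7) = 8.4695 × 10^15 km = (8.4695 × 10^15) / (9.461 × 10^12) ly = 895.2 ly.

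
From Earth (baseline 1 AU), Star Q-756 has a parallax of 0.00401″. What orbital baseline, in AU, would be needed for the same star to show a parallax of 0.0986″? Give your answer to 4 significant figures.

24.59 AU

Parallax scales linearly with baseline: p ∝ B, so B = p_target / p_Earth × 1 AU.
B = 0.0986 / 0.00401 = 24.589 AU.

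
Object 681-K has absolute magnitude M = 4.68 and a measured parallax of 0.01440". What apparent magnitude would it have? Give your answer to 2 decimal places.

d = 1/p = 1/0.01440″ = 69.444 pc.
m − M = 5 log₁₀ d − 5 = 5 log₁₀(69.444) − 5 = 9.2082 − 5 = 4.2082.
m = M + (m − M) = 4.68 + 4.2082 = 8.89.

m = 8.89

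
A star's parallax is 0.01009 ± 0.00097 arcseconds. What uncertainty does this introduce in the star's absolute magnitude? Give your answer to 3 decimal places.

σ_M = 0.209 mag

M = m − 5 log₁₀ d + 5 = m + 5 log₁₀ p + 5, so ∂M/∂p = 5/(p ln 10).
σ_M = (5/ln 10) · (σ_p/p) = 2.1715 × 0.00097/0.01009 = 2.1715 × 0.096135 = 0.20876.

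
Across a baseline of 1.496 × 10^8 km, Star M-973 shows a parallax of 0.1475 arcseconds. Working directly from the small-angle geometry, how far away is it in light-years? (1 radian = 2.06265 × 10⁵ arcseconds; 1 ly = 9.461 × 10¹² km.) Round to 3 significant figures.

22.1 ly

θ = 0.1475″ = 0.1475/206265 = 7.1510 × 10^-7 rad.
d = B/θ = (1.496 × 10^8) / (7.1510 × 10^-7) = 2.0920 × 10^14 km = (2.0920 × 10^14) / (9.461 × 10^12) ly = 22.112 ly.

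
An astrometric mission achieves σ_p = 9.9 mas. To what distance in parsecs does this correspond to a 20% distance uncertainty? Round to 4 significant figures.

20.20 pc

σ_d/d = σ_p/p, so the condition is σ_p/p ≤ 0.20, i.e. p ≥ σ_p/0.20.
p_min = 9.9/0.20 = 49.5 mas = 0.0495 arcsec.
d_max = 1/p_min = 1/0.0495 = 20.202 pc.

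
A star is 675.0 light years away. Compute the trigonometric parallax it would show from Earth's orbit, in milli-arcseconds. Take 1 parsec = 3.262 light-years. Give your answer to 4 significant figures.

d = 675.0 ly ÷ 3.262 = 206.93 pc.
p = 1/d = 1/206.93 = 0.0048326 arcsec.
= 0.0048326 × 1000 = 4.8326 mas.

4.833 mas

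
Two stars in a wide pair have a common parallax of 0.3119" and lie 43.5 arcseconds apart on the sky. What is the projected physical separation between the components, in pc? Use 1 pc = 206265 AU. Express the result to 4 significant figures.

0.0006762 pc

d = 1/p = 1/0.3119″ = 3.2062 pc.
At distance d (pc), an angle of θ arcsec spans θ·d AU: s = 43.5 × 3.2062 = 139.47 AU.
= 139.47 / 206265 = 0.00067617 pc.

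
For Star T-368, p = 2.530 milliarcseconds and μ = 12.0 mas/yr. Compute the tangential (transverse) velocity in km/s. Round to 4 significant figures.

22.48 km/s

d = 1/p = 1/0.002530″ = 395.26 pc.
μ = 12.0 mas/yr = 0.0120 ″/yr.
v_t = 4.74 × μ × d = 4.74 × 0.0120 × 395.26 = 22.482 km/s.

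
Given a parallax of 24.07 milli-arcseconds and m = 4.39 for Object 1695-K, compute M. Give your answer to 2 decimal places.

M = 1.30

d = 1/p = 1/0.02407″ = 41.545 pc.
m − M = 5 log₁₀(41.545) − 5 = 8.0926 − 5 = 3.0926.
M = m − (m − M) = 4.39 − 3.0926 = 1.30.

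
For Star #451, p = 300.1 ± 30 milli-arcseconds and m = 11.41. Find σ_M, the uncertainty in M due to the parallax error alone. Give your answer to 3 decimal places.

M = m − 5 log₁₀ d + 5 = m + 5 log₁₀ p + 5, so ∂M/∂p = 5/(p ln 10).
σ_M = (5/ln 10) · (σ_p/p) = 2.1715 × 30/300.1 = 2.1715 × 0.099967 = 0.21708.

σ_M = 0.217 mag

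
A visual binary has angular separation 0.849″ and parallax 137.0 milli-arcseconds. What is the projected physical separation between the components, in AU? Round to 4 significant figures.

d = 1/p = 1/0.1370″ = 7.2993 pc.
At distance d (pc), an angle of θ arcsec spans θ·d AU: s = 0.849 × 7.2993 = 6.1971 AU.

6.197 AU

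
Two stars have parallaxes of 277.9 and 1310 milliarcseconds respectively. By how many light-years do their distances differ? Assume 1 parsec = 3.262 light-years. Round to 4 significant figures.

d_A = 1/0.2779″ = 3.5984 pc; d_B = 1/1.310″ = 0.76336 pc.
|d_B − d_A| = |0.76336 − 3.5984| = 2.835 pc = 2.835 × 3.262 ly = 9.2478 ly.

9.248 ly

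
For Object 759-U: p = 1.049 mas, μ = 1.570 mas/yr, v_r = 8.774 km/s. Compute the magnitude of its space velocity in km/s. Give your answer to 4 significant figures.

d = 1/p = 1/0.001049″ = 953.29 pc.
μ = 1.570 mas/yr = 0.001570 ″/yr.
v_t = 4.740 μ d = 4.740 × 0.001570 × 953.29 = 7.0942 km/s.
v = √(v_r² + v_t²) = √(8.774² + 7.0942²) = √127.311 = 11.283 km/s.

11.28 km/s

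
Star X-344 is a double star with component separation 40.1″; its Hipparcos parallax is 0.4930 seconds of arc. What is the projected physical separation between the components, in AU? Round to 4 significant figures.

81.34 AU

d = 1/p = 1/0.4930″ = 2.0284 pc.
At distance d (pc), an angle of θ arcsec spans θ·d AU: s = 40.1 × 2.0284 = 81.339 AU.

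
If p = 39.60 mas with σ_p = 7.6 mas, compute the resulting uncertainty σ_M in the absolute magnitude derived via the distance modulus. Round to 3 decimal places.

σ_M = 0.417 mag

M = m − 5 log₁₀ d + 5 = m + 5 log₁₀ p + 5, so ∂M/∂p = 5/(p ln 10).
σ_M = (5/ln 10) · (σ_p/p) = 2.1715 × 7.6/39.60 = 2.1715 × 0.19192 = 0.41675.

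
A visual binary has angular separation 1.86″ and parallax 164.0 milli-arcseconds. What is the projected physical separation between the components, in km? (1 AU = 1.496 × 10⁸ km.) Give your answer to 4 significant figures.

1.697 × 10^9 km

d = 1/p = 1/0.1640″ = 6.0976 pc.
At distance d (pc), an angle of θ arcsec spans θ·d AU: s = 1.86 × 6.0976 = 11.342 AU.
= 11.342 × 1.496 × 10⁸ km = 1.6968 × 10^9 km.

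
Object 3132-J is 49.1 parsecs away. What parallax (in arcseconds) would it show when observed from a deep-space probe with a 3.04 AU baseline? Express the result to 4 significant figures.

0.06191 arcsec

p (arcsec) = B (AU) / d (pc).
p = 3.04 / 49.1 = 0.061914 arcsec.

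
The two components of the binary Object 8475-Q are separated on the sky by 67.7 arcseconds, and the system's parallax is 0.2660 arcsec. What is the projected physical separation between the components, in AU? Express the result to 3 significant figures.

d = 1/p = 1/0.2660″ = 3.7594 pc.
At distance d (pc), an angle of θ arcsec spans θ·d AU: s = 67.7 × 3.7594 = 254.51 AU.

255 AU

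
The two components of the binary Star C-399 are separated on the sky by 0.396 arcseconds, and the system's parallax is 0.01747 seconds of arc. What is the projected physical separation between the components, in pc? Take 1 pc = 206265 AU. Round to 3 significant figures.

0.000110 pc

d = 1/p = 1/0.01747″ = 57.241 pc.
At distance d (pc), an angle of θ arcsec spans θ·d AU: s = 0.396 × 57.241 = 22.667 AU.
= 22.667 / 206265 = 0.00010989 pc.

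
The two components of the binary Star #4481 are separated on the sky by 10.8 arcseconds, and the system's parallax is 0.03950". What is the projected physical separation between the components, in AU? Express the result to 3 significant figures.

273 AU

d = 1/p = 1/0.03950″ = 25.316 pc.
At distance d (pc), an angle of θ arcsec spans θ·d AU: s = 10.8 × 25.316 = 273.41 AU.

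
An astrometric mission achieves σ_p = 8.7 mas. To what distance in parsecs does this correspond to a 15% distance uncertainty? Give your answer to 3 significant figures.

17.2 pc

σ_d/d = σ_p/p, so the condition is σ_p/p ≤ 0.15, i.e. p ≥ σ_p/0.15.
p_min = 8.7/0.15 = 58 mas = 0.058 arcsec.
d_max = 1/p_min = 1/0.058 = 17.241 pc.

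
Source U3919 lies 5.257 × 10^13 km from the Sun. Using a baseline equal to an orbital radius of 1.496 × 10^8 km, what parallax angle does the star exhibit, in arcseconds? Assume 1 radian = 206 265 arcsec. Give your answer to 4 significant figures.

θ ≈ B/d = (1.496 × 10^8) / (5.257 × 10^13) = 2.8457 × 10^-6 rad.
In arcseconds: 2.8457 × 10^-6 × 206265 = 0.58697″.

0.5870 arcsec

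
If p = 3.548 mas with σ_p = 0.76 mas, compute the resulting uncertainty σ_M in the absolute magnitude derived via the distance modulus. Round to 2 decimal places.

M = m − 5 log₁₀ d + 5 = m + 5 log₁₀ p + 5, so ∂M/∂p = 5/(p ln 10).
σ_M = (5/ln 10) · (σ_p/p) = 2.1715 × 0.76/3.548 = 2.1715 × 0.21421 = 0.46516.

σ_M = 0.47 mag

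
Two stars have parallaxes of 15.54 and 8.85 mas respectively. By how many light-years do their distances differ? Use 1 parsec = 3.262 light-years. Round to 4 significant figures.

158.7 ly

d_A = 1/0.01554″ = 64.35 pc; d_B = 1/0.008850″ = 112.99 pc.
|d_B − d_A| = |112.99 − 64.35| = 48.64 pc = 48.64 × 3.262 ly = 158.66 ly.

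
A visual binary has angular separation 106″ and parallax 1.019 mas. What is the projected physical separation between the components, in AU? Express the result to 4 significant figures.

104000 AU

d = 1/p = 1/0.001019″ = 981.35 pc.
At distance d (pc), an angle of θ arcsec spans θ·d AU: s = 106 × 981.35 = 1.0402 × 10^5 AU.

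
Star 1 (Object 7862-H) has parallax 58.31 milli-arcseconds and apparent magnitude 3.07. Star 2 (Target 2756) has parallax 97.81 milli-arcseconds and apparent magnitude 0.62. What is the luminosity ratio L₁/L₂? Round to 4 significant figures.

d₁ = 1/p₁ = 1/0.05831″ = 17.15 pc; d₂ = 1/p₂ = 1/0.09781″ = 10.224 pc.
M₁ = m₁ − 5 log₁₀ d₁ + 5 = 3.07 − 6.1713 + 5 = 1.8987.
M₂ = 0.62 − 5.0481 + 5 = 0.5719.
L₁/L₂ = 10^(0.4(M₂ − M₁)) = 10^(0.4 × (-1.3268)) = 10^(-0.53072) = 0.29463.

L₁/L₂ = 0.2946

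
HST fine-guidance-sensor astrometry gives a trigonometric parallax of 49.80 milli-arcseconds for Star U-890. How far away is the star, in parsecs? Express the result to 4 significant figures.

p = 49.80 milli-arcseconds = 0.04980 arcsec.
d = 1/p = 1/0.04980 = 20.08 pc.

20.08 pc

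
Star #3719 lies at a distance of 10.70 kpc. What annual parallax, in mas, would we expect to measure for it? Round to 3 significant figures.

0.0935 mas

d = 10.70 kpc = 10700 pc.
p = 1/d = 1/10700 = 0.000093458 arcsec.
= 0.000093458 × 1000 = 0.093458 mas.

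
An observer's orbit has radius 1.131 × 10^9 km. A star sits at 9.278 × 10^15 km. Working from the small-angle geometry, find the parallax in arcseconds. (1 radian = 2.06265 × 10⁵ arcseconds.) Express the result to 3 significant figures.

0.0251 arcsec

θ ≈ B/d = (1.131 × 10^9) / (9.278 × 10^15) = 1.2190 × 10^-7 rad.
In arcseconds: 1.2190 × 10^-7 × 206265 = 0.025144″.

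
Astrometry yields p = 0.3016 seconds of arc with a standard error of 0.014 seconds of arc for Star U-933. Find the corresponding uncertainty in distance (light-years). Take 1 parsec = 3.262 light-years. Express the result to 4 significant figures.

d = 1/p, so σ_d = σ_p / p².
σ_d = 0.0140 / (0.3016)² = 0.0140 / 0.090963 = 0.15391 pc = 0.15391 × 3.262 ly = 0.50205 ly.

0.5021 ly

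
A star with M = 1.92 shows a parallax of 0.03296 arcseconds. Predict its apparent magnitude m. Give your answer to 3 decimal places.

d = 1/p = 1/0.03296″ = 30.34 pc.
m − M = 5 log₁₀ d − 5 = 5 log₁₀(30.34) − 5 = 7.4101 − 5 = 2.4101.
m = M + (m − M) = 1.92 + 2.4101 = 4.330.

m = 4.330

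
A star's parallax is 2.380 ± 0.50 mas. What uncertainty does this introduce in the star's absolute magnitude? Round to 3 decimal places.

σ_M = 0.456 mag

M = m − 5 log₁₀ d + 5 = m + 5 log₁₀ p + 5, so ∂M/∂p = 5/(p ln 10).
σ_M = (5/ln 10) · (σ_p/p) = 2.1715 × 0.50/2.380 = 2.1715 × 0.21008 = 0.45619.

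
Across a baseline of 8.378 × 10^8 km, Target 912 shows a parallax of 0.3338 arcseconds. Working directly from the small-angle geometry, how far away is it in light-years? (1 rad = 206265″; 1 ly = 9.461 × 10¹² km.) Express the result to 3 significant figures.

54.7 ly

θ = 0.3338″ = 0.3338/206265 = 1.6183 × 10^-6 rad.
d = B/θ = (8.378 × 10^8) / (1.6183 × 10^-6) = 5.1770 × 10^14 km = (5.1770 × 10^14) / (9.461 × 10^12) ly = 54.719 ly.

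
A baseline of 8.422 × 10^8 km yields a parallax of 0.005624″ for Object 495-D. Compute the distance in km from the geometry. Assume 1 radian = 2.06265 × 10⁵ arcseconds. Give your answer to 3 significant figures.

θ = 0.005624″ = 0.005624/206265 = 2.7266 × 10^-8 rad.
d = B/θ = (8.422 × 10^8) / (2.7266 × 10^-8) = 3.0888 × 10^16 km.

3.09 × 10^16 km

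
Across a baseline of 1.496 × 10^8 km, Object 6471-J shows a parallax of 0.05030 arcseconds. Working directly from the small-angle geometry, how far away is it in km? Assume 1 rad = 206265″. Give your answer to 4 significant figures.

θ = 0.05030″ = 0.05030/206265 = 2.4386 × 10^-7 rad.
d = B/θ = (1.496 × 10^8) / (2.4386 × 10^-7) = 6.1347 × 10^14 km.

6.135 × 10^14 km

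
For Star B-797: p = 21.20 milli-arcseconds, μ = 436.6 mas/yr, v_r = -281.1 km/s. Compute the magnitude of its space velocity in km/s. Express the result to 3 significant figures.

298 km/s

d = 1/p = 1/0.02120″ = 47.17 pc.
μ = 436.6 mas/yr = 0.4366 ″/yr.
v_t = 4.740 μ d = 4.740 × 0.4366 × 47.17 = 97.618 km/s.
v = √(v_r² + v_t²) = √((-281.1)² + 97.618²) = √88546.5 = 297.57 km/s.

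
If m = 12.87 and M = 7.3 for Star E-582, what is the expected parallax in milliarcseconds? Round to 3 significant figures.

m − M = 12.87 − 7.3 = 5.57.
d = 10^((m−M)/5 + 1) = 10^2.114 = 130.02 pc.
p = 1/d = 1/130.02 = 0.0076911 arcsec = 7.6911 mas.

7.69 mas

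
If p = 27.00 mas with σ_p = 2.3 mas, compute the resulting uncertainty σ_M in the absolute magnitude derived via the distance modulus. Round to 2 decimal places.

σ_M = 0.18 mag

M = m − 5 log₁₀ d + 5 = m + 5 log₁₀ p + 5, so ∂M/∂p = 5/(p ln 10).
σ_M = (5/ln 10) · (σ_p/p) = 2.1715 × 2.3/27.00 = 2.1715 × 0.085185 = 0.18498.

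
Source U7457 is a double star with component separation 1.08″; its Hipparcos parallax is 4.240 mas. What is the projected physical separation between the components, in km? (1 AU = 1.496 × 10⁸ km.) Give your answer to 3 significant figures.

3.81 × 10^10 km

d = 1/p = 1/0.004240″ = 235.85 pc.
At distance d (pc), an angle of θ arcsec spans θ·d AU: s = 1.08 × 235.85 = 254.72 AU.
= 254.72 × 1.496 × 10⁸ km = 3.8106 × 10^10 km.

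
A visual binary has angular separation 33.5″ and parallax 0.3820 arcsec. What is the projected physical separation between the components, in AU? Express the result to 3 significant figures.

87.7 AU

d = 1/p = 1/0.3820″ = 2.6178 pc.
At distance d (pc), an angle of θ arcsec spans θ·d AU: s = 33.5 × 2.6178 = 87.696 AU.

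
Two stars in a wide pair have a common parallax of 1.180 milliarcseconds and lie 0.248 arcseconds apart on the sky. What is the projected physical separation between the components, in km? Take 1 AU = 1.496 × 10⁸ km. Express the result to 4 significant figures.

d = 1/p = 1/0.001180″ = 847.46 pc.
At distance d (pc), an angle of θ arcsec spans θ·d AU: s = 0.248 × 847.46 = 210.17 AU.
= 210.17 × 1.496 × 10⁸ km = 3.1441 × 10^10 km.

3.144 × 10^10 km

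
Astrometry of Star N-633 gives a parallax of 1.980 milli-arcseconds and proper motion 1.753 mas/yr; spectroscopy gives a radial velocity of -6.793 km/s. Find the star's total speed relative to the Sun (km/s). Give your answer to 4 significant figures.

d = 1/p = 1/0.001980″ = 505.05 pc.
μ = 1.753 mas/yr = 0.001753 ″/yr.
v_t = 4.740 μ d = 4.740 × 0.001753 × 505.05 = 4.1966 km/s.
v = √(v_r² + v_t²) = √((-6.793)² + 4.1966²) = √63.7563 = 7.9848 km/s.

7.985 km/s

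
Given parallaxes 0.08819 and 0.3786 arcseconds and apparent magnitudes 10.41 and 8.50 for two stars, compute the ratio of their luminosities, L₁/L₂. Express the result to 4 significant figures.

d₁ = 1/p₁ = 1/0.08819″ = 11.339 pc; d₂ = 1/p₂ = 1/0.3786″ = 2.6413 pc.
M₁ = m₁ − 5 log₁₀ d₁ + 5 = 10.41 − 5.2729 + 5 = 10.1371.
M₂ = 8.50 − 2.1091 + 5 = 11.3909.
L₁/L₂ = 10^(0.4(M₂ − M₁)) = 10^(0.4 × 1.2538) = 10^0.50152 = 3.1734.

L₁/L₂ = 3.173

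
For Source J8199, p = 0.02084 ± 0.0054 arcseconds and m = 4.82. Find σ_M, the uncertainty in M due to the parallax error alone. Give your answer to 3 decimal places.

M = m − 5 log₁₀ d + 5 = m + 5 log₁₀ p + 5, so ∂M/∂p = 5/(p ln 10).
σ_M = (5/ln 10) · (σ_p/p) = 2.1715 × 0.0054/0.02084 = 2.1715 × 0.25912 = 0.56268.

σ_M = 0.563 mag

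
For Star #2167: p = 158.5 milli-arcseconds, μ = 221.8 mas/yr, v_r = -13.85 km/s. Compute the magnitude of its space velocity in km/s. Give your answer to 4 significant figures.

d = 1/p = 1/0.1585″ = 6.3091 pc.
μ = 221.8 mas/yr = 0.2218 ″/yr.
v_t = 4.740 μ d = 4.740 × 0.2218 × 6.3091 = 6.633 km/s.
v = √(v_r² + v_t²) = √((-13.85)² + 6.633²) = √235.819 = 15.356 km/s.

15.36 km/s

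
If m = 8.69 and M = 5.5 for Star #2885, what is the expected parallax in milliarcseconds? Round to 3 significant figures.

23.0 mas

m − M = 8.69 − 5.5 = 3.19.
d = 10^((m−M)/5 + 1) = 10^1.638 = 43.451 pc.
p = 1/d = 1/43.451 = 0.023014 arcsec = 23.014 mas.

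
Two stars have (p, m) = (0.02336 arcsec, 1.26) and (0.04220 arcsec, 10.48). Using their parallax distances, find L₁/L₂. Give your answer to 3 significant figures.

d₁ = 1/p₁ = 1/0.02336″ = 42.808 pc; d₂ = 1/p₂ = 1/0.04220″ = 23.697 pc.
M₁ = m₁ − 5 log₁₀ d₁ + 5 = 1.26 − 8.1576 + 5 = -1.8976.
M₂ = 10.48 − 6.8735 + 5 = 8.6065.
L₁/L₂ = 10^(0.4(M₂ − M₁)) = 10^(0.4 × 10.5041) = 10^4.20164 = 15909.

L₁/L₂ = 15900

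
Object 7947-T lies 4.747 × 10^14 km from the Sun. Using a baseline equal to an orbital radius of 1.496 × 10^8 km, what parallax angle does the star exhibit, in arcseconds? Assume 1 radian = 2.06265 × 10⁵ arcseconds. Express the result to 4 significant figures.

0.06500 arcsec

θ ≈ B/d = (1.496 × 10^8) / (4.747 × 10^14) = 3.1515 × 10^-7 rad.
In arcseconds: 3.1515 × 10^-7 × 206265 = 0.065004″.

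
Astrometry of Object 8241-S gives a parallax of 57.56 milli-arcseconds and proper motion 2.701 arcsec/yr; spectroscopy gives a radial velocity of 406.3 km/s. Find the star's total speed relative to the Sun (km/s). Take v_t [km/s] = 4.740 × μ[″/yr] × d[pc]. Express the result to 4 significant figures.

d = 1/p = 1/0.05756″ = 17.373 pc.
v_t = 4.740 μ d = 4.740 × 2.701 × 17.373 = 222.42 km/s.
v = √(v_r² + v_t²) = √(406.3² + 222.42²) = √214550 = 463.2 km/s.

463.2 km/s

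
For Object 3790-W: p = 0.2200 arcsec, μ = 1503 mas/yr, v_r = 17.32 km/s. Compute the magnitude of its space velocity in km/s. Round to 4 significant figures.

36.72 km/s

d = 1/p = 1/0.2200″ = 4.5455 pc.
μ = 1503 mas/yr = 1.503 ″/yr.
v_t = 4.740 μ d = 4.740 × 1.503 × 4.5455 = 32.383 km/s.
v = √(v_r² + v_t²) = √(17.32² + 32.383²) = √1348.64 = 36.724 km/s.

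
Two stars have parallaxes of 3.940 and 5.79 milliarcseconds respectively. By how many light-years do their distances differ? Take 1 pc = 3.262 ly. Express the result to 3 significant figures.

265 ly

d_A = 1/0.003940″ = 253.81 pc; d_B = 1/0.005790″ = 172.71 pc.
|d_B − d_A| = |172.71 − 253.81| = 81.1 pc = 81.1 × 3.262 ly = 264.55 ly.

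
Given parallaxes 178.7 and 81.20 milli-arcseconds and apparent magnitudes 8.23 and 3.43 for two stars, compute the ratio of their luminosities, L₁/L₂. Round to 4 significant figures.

L₁/L₂ = 0.002482

d₁ = 1/p₁ = 1/0.1787″ = 5.596 pc; d₂ = 1/p₂ = 1/0.08120″ = 12.315 pc.
M₁ = m₁ − 5 log₁₀ d₁ + 5 = 8.23 − 3.7394 + 5 = 9.4906.
M₂ = 3.43 − 5.4522 + 5 = 2.9778.
L₁/L₂ = 10^(0.4(M₂ − M₁)) = 10^(0.4 × (-6.5128)) = 10^(-2.60512) = 0.0024824.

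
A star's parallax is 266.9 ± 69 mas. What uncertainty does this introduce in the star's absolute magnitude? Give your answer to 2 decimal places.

M = m − 5 log₁₀ d + 5 = m + 5 log₁₀ p + 5, so ∂M/∂p = 5/(p ln 10).
σ_M = (5/ln 10) · (σ_p/p) = 2.1715 × 69/266.9 = 2.1715 × 0.25852 = 0.56138.

σ_M = 0.56 mag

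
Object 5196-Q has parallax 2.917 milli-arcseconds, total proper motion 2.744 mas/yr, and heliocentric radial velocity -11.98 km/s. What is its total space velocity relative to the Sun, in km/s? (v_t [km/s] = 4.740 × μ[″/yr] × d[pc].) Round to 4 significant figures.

12.78 km/s

d = 1/p = 1/0.002917″ = 342.82 pc.
μ = 2.744 mas/yr = 0.002744 ″/yr.
v_t = 4.740 μ d = 4.740 × 0.002744 × 342.82 = 4.4589 km/s.
v = √(v_r² + v_t²) = √((-11.98)² + 4.4589²) = √163.402 = 12.783 km/s.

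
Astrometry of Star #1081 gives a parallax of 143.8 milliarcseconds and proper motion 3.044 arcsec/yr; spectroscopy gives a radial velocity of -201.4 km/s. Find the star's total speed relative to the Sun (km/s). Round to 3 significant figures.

225 km/s

d = 1/p = 1/0.1438″ = 6.9541 pc.
v_t = 4.740 μ d = 4.740 × 3.044 × 6.9541 = 100.34 km/s.
v = √(v_r² + v_t²) = √((-201.4)² + 100.34²) = √50630.1 = 225.01 km/s.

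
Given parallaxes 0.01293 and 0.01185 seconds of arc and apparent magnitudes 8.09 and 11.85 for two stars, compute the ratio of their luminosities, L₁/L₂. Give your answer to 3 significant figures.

d₁ = 1/p₁ = 1/0.01293″ = 77.34 pc; d₂ = 1/p₂ = 1/0.01185″ = 84.388 pc.
M₁ = m₁ − 5 log₁₀ d₁ + 5 = 8.09 − 9.4420 + 5 = 3.6480.
M₂ = 11.85 − 9.6314 + 5 = 7.2186.
L₁/L₂ = 10^(0.4(M₂ − M₁)) = 10^(0.4 × 3.5706) = 10^1.42824 = 26.806.

L₁/L₂ = 26.8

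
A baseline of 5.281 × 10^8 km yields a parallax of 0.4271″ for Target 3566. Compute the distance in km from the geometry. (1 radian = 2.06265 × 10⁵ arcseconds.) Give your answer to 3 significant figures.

2.55 × 10^14 km

θ = 0.4271″ = 0.4271/206265 = 2.0706 × 10^-6 rad.
d = B/θ = (5.281 × 10^8) / (2.0706 × 10^-6) = 2.5505 × 10^14 km.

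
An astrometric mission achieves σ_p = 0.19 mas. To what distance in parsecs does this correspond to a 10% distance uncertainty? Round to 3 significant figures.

526 pc

σ_d/d = σ_p/p, so the condition is σ_p/p ≤ 0.10, i.e. p ≥ σ_p/0.10.
p_min = 0.19/0.10 = 1.9 mas = 0.0019 arcsec.
d_max = 1/p_min = 1/0.0019 = 526.32 pc.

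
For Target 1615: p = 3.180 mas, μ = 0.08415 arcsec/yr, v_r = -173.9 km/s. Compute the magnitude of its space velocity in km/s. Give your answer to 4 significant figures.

214.4 km/s

d = 1/p = 1/0.003180″ = 314.47 pc.
v_t = 4.740 μ d = 4.740 × 0.08415 × 314.47 = 125.43 km/s.
v = √(v_r² + v_t²) = √((-173.9)² + 125.43²) = √45973.9 = 214.42 km/s.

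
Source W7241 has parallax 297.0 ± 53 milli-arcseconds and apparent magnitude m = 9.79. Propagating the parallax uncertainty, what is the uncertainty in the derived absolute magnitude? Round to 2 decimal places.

M = m − 5 log₁₀ d + 5 = m + 5 log₁₀ p + 5, so ∂M/∂p = 5/(p ln 10).
σ_M = (5/ln 10) · (σ_p/p) = 2.1715 × 53/297.0 = 2.1715 × 0.17845 = 0.3875.

σ_M = 0.39 mag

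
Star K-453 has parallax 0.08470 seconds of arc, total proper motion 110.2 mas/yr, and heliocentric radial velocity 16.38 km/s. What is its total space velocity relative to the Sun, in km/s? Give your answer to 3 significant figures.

17.5 km/s

d = 1/p = 1/0.08470″ = 11.806 pc.
μ = 110.2 mas/yr = 0.1102 ″/yr.
v_t = 4.740 μ d = 4.740 × 0.1102 × 11.806 = 6.1668 km/s.
v = √(v_r² + v_t²) = √(16.38² + 6.1668²) = √306.334 = 17.502 km/s.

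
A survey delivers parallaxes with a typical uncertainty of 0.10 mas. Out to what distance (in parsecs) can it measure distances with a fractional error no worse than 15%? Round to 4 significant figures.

σ_d/d = σ_p/p, so the condition is σ_p/p ≤ 0.15, i.e. p ≥ σ_p/0.15.
p_min = 0.10/0.15 = 0.66667 mas = 0.00066667 arcsec.
d_max = 1/p_min = 1/0.00066667 = 1500 pc.

1500 pc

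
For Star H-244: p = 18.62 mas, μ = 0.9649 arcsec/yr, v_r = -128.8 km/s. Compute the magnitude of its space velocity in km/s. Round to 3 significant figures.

277 km/s

d = 1/p = 1/0.01862″ = 53.706 pc.
v_t = 4.740 μ d = 4.740 × 0.9649 × 53.706 = 245.63 km/s.
v = √(v_r² + v_t²) = √((-128.8)² + 245.63²) = √76923.5 = 277.35 km/s.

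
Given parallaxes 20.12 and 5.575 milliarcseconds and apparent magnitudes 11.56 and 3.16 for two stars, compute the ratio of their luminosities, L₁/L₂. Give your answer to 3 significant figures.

d₁ = 1/p₁ = 1/0.02012″ = 49.702 pc; d₂ = 1/p₂ = 1/0.005575″ = 179.37 pc.
M₁ = m₁ − 5 log₁₀ d₁ + 5 = 11.56 − 8.4819 + 5 = 8.0781.
M₂ = 3.16 − 11.2687 + 5 = -3.1087.
L₁/L₂ = 10^(0.4(M₂ − M₁)) = 10^(0.4 × (-11.1868)) = 10^(-4.47472) = 0.000033518.

L₁/L₂ = 3.35 × 10^-5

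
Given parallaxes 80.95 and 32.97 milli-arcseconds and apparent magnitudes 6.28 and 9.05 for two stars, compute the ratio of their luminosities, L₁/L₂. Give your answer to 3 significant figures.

L₁/L₂ = 2.13

d₁ = 1/p₁ = 1/0.08095″ = 12.353 pc; d₂ = 1/p₂ = 1/0.03297″ = 30.331 pc.
M₁ = m₁ − 5 log₁₀ d₁ + 5 = 6.28 − 5.4589 + 5 = 5.8211.
M₂ = 9.05 − 7.4094 + 5 = 6.6406.
L₁/L₂ = 10^(0.4(M₂ − M₁)) = 10^(0.4 × 0.8195) = 10^0.32780 = 2.1272.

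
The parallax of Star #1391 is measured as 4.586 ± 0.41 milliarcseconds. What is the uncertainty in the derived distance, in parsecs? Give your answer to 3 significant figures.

19.5 pc

d = 1/p, so σ_d = σ_p / p².
σ_d = 0.000410 / (0.004586)² = 0.000410 / 0.000021031 = 19.495 pc.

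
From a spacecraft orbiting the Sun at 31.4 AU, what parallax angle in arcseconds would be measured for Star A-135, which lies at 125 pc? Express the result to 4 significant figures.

0.2512 arcsec

p (arcsec) = B (AU) / d (pc).
p = 31.4 / 125 = 0.2512 arcsec.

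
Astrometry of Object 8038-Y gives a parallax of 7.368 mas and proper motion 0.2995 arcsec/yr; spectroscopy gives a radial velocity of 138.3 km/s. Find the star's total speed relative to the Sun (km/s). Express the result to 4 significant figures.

d = 1/p = 1/0.007368″ = 135.72 pc.
v_t = 4.740 μ d = 4.740 × 0.2995 × 135.72 = 192.67 km/s.
v = √(v_r² + v_t²) = √(138.3² + 192.67²) = √56248.6 = 237.17 km/s.

237.2 km/s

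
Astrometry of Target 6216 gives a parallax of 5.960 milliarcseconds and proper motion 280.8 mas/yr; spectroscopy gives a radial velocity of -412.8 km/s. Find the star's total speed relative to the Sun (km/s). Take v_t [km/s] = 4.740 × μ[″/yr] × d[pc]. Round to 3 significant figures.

d = 1/p = 1/0.005960″ = 167.79 pc.
μ = 280.8 mas/yr = 0.2808 ″/yr.
v_t = 4.740 μ d = 4.740 × 0.2808 × 167.79 = 223.33 km/s.
v = √(v_r² + v_t²) = √((-412.8)² + 223.33²) = √220280 = 469.34 km/s.

469 km/s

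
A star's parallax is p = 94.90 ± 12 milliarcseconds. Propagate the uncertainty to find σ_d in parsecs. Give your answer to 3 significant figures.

d = 1/p, so σ_d = σ_p / p².
σ_d = 0.0120 / (0.09490)² = 0.0120 / 0.009006 = 1.3324 pc.

1.33 pc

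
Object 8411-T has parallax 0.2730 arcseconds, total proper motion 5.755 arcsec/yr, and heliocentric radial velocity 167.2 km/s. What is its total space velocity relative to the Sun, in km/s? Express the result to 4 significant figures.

d = 1/p = 1/0.2730″ = 3.663 pc.
v_t = 4.740 μ d = 4.740 × 5.755 × 3.663 = 99.922 km/s.
v = √(v_r² + v_t²) = √(167.2² + 99.922²) = √37940.2 = 194.78 km/s.

194.8 km/s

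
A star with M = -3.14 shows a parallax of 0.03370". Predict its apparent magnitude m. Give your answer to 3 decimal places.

m = -0.778

d = 1/p = 1/0.03370″ = 29.674 pc.
m − M = 5 log₁₀ d − 5 = 5 log₁₀(29.674) − 5 = 7.3619 − 5 = 2.3619.
m = M + (m − M) = -3.14 + 2.3619 = -0.778.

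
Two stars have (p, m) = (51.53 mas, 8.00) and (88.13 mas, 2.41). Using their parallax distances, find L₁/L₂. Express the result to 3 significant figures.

L₁/L₂ = 0.0170

d₁ = 1/p₁ = 1/0.05153″ = 19.406 pc; d₂ = 1/p₂ = 1/0.08813″ = 11.347 pc.
M₁ = m₁ − 5 log₁₀ d₁ + 5 = 8.00 − 6.4397 + 5 = 6.5603.
M₂ = 2.41 − 5.2744 + 5 = 2.1356.
L₁/L₂ = 10^(0.4(M₂ − M₁)) = 10^(0.4 × (-4.4247)) = 10^(-1.76988) = 0.016987.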